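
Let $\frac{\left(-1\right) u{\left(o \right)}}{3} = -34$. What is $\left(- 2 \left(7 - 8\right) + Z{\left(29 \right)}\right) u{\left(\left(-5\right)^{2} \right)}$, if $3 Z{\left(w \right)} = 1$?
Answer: $238$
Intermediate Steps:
$Z{\left(w \right)} = \frac{1}{3}$ ($Z{\left(w \right)} = \frac{1}{3} \cdot 1 = \frac{1}{3}$)
$u{\left(o \right)} = 102$ ($u{\left(o \right)} = \left(-3\right) \left(-34\right) = 102$)
$\left(- 2 \left(7 - 8\right) + Z{\left(29 \right)}\right) u{\left(\left(-5\right)^{2} \right)} = \left(- 2 \left(7 - 8\right) + \frac{1}{3}\right) 102 = \left(\left(-2\right) \left(-1\right) + \frac{1}{3}\right) 102 = \left(2 + \frac{1}{3}\right) 102 = \frac{7}{3} \cdot 102 = 238$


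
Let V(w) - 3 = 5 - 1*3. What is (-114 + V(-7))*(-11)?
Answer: 1199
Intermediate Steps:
V(w) = 5 (V(w) = 3 + (5 - 1*3) = 3 + (5 - 3) = 3 + 2 = 5)
(-114 + V(-7))*(-11) = (-114 + 5)*(-11) = -109*(-11) = 1199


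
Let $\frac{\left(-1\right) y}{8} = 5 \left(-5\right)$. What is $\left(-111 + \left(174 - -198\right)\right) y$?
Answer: $52200$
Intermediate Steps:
$y = 200$ ($y = - 8 \cdot 5 \left(-5\right) = \left(-8\right) \left(-25\right) = 200$)
$\left(-111 + \left(174 - -198\right)\right) y = \left(-111 + \left(174 - -198\right)\right) 200 = \left(-111 + \left(174 + 198\right)\right) 200 = \left(-111 + 372\right) 200 = 261 \cdot 200 = 52200$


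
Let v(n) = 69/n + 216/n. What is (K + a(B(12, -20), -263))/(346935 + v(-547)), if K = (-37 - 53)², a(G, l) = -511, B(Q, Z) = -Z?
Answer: 4151183/189773160 ≈ 0.021874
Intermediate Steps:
v(n) = 285/n
K = 8100 (K = (-90)² = 8100)
(K + a(B(12, -20), -263))/(346935 + v(-547)) = (8100 - 511)/(346935 + 285/(-547)) = 7589/(346935 + 285*(-1/547)) = 7589/(346935 - 285/547) = 7589/(189773160/547) = 7589*(547/189773160) = 4151183/189773160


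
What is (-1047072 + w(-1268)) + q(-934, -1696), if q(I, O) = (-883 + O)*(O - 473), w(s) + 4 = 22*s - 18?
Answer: 4518861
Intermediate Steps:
w(s) = -22 + 22*s (w(s) = -4 + (22*s - 18) = -4 + (-18 + 22*s) = -22 + 22*s)
q(I, O) = (-883 + O)*(-473 + O)
(-1047072 + w(-1268)) + q(-934, -1696) = (-1047072 + (-22 + 22*(-1268))) + (417659 + (-1696)² - 1356*(-1696)) = (-1047072 + (-22 - 27896)) + (417659 + 2876416 + 2299776) = (-1047072 - 27918) + 5593851 = -1074990 + 5593851 = 4518861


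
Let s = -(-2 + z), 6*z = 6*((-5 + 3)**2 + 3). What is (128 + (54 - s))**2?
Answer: 34969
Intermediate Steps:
z = 7 (z = (6*((-5 + 3)**2 + 3))/6 = (6*((-2)**2 + 3))/6 = (6*(4 + 3))/6 = (6*7)/6 = (1/6)*42 = 7)
s = -5 (s = -(-2 + 7) = -1*5 = -5)
(128 + (54 - s))**2 = (128 + (54 - 1*(-5)))**2 = (128 + (54 + 5))**2 = (128 + 59)**2 = 187**2 = 34969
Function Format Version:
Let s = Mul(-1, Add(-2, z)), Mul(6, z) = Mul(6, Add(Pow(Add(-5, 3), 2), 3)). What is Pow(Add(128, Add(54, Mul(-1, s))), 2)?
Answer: 34969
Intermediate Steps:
z = 7 (z = Mul(Rational(1, 6), Mul(6, Add(Pow(Add(-5, 3), 2), 3))) = Mul(Rational(1, 6), Mul(6, Add(Pow(-2, 2), 3))) = Mul(Rational(1, 6), Mul(6, Add(4, 3))) = Mul(Rational(1, 6), Mul(6, 7)) = Mul(Rational(1, 6), 42) = 7)
s = -5 (s = Mul(-1, Add(-2, 7)) = Mul(-1, 5) = -5)
Pow(Add(128, Add(54, Mul(-1, s))), 2) = Pow(Add(128, Add(54, Mul(-1, -5))), 2) = Pow(Add(128, Add(54, 5)), 2) = Pow(Add(128, 59), 2) = Pow(187, 2) = 34969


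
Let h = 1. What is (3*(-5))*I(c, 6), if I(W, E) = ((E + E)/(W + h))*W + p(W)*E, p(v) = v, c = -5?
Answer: 225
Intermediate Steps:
I(W, E) = E*W + 2*E*W/(1 + W) (I(W, E) = ((E + E)/(W + 1))*W + W*E = ((2*E)/(1 + W))*W + E*W = (2*E/(1 + W))*W + E*W = 2*E*W/(1 + W) + E*W = E*W + 2*E*W/(1 + W))
(3*(-5))*I(c, 6) = (3*(-5))*(6*(-5)*(3 - 5)/(1 - 5)) = -90*(-5)*(-2)/(-4) = -90*(-5)*(-1)*(-2)/4 = -15*(-15) = 225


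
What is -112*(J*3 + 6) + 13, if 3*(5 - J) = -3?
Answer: -2675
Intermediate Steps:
J = 6 (J = 5 - ⅓*(-3) = 5 + 1 = 6)
-112*(J*3 + 6) + 13 = -112*(6*3 + 6) + 13 = -112*(18 + 6) + 13 = -112*24 + 13 = -2688 + 13 = -2675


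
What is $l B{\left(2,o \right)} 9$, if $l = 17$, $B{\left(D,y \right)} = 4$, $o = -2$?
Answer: $612$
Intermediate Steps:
$l B{\left(2,o \right)} 9 = 17 \cdot 4 \cdot 9 = 68 \cdot 9 = 612$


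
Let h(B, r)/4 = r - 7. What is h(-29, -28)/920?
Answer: -7/46 ≈ -0.15217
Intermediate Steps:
h(B, r) = -28 + 4*r (h(B, r) = 4*(r - 7) = 4*(-7 + r) = -28 + 4*r)
h(-29, -28)/920 = (-28 + 4*(-28))/920 = (-28 - 112)*(1/920) = -140*1/920 = -7/46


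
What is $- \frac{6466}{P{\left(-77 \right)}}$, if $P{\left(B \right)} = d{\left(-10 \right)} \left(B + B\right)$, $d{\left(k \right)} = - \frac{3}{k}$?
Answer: $\frac{32330}{231} \approx 139.96$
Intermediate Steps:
$P{\left(B \right)} = \frac{3 B}{5}$ ($P{\left(B \right)} = - \frac{3}{-10} \left(B + B\right) = \left(-3\right) \left(- \frac{1}{10}\right) 2 B = \frac{3 \cdot 2 B}{10} = \frac{3 B}{5}$)
$- \frac{6466}{P{\left(-77 \right)}} = - \frac{6466}{\frac{3}{5} \left(-77\right)} = - \frac{6466}{- \frac{231}{5}} = \left(-6466\right) \left(- \frac{5}{231}\right) = \frac{32330}{231}$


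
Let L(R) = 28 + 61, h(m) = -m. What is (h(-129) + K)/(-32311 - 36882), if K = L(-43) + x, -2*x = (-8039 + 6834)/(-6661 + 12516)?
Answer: -510797/162050006 ≈ -0.0031521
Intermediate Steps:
x = 241/2342 (x = -(-8039 + 6834)/(2*(-6661 + 12516)) = -(-1205)/(2*5855) = -½*(-241/1171) = 241/2342 ≈ 0.10290)
L(R) = 89
K = 208679/2342 (K = 89 + 241/2342 = 208679/2342 ≈ 89.103)
(h(-129) + K)/(-32311 - 36882) = (-1*(-129) + 208679/2342)/(-32311 - 36882) = (129 + 208679/2342)/(-69193) = (510797/2342)*(-1/69193) = -510797/162050006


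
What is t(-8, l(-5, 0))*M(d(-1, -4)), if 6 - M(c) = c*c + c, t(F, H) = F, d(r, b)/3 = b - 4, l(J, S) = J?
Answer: 4368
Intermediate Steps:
d(r, b) = -12 + 3*b (d(r, b) = 3*(b - 4) = 3*(-4 + b) = -12 + 3*b)
M(c) = 6 - c - c**2 (M(c) = 6 - (c*c + c) = 6 - (c**2 + c) = 6 - (c + c**2) = 6 + (-c - c**2) = 6 - c - c**2)
t(-8, l(-5, 0))*M(d(-1, -4)) = -8*(6 - (-12 + 3*(-4)) - (-12 + 3*(-4))**2) = -8*(6 - (-12 - 12) - (-12 - 12)**2) = -8*(6 - 1*(-24) - 1*(-24)**2) = -8*(6 + 24 - 1*576) = -8*(6 + 24 - 576) = -8*(-546) = 4368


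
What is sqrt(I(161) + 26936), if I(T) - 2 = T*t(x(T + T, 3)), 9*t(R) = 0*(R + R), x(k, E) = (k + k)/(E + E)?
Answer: sqrt(26938) ≈ 164.13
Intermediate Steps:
x(k, E) = k/E (x(k, E) = (2*k)/((2*E)) = (2*k)*(1/(2*E)) = k/E)
t(R) = 0 (t(R) = (0*(R + R))/9 = (0*(2*R))/9 = (1/9)*0 = 0)
I(T) = 2 (I(T) = 2 + T*0 = 2 + 0 = 2)
sqrt(I(161) + 26936) = sqrt(2 + 26936) = sqrt(26938)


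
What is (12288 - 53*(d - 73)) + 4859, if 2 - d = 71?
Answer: 24673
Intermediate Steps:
d = -69 (d = 2 - 1*71 = 2 - 71 = -69)
(12288 - 53*(d - 73)) + 4859 = (12288 - 53*(-69 - 73)) + 4859 = (12288 - 53*(-142)) + 4859 = (12288 + 7526) + 4859 = 19814 + 4859 = 24673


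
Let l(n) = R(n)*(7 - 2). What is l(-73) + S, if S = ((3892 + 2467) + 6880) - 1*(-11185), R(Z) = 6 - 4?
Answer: 24434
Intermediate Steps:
R(Z) = 2
l(n) = 10 (l(n) = 2*(7 - 2) = 2*5 = 10)
S = 24424 (S = (6359 + 6880) + 11185 = 13239 + 11185 = 24424)
l(-73) + S = 10 + 24424 = 24434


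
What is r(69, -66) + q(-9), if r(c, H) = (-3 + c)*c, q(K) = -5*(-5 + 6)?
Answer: 4549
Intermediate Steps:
q(K) = -5 (q(K) = -5*1 = -5)
r(c, H) = c*(-3 + c)
r(69, -66) + q(-9) = 69*(-3 + 69) - 5 = 69*66 - 5 = 4554 - 5 = 4549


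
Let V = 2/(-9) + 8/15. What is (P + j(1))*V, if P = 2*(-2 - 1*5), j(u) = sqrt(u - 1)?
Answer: -196/45 ≈ -4.3556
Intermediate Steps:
j(u) = sqrt(-1 + u)
P = -14 (P = 2*(-2 - 5) = 2*(-7) = -14)
V = 14/45 (V = 2*(-1/9) + 8*(1/15) = -2/9 + 8/15 = 14/45 ≈ 0.31111)
(P + j(1))*V = (-14 + sqrt(-1 + 1))*(14/45) = (-14 + sqrt(0))*(14/45) = (-14 + 0)*(14/45) = -14*14/45 = -196/45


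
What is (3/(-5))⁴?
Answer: 81/625 ≈ 0.12960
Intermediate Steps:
(3/(-5))⁴ = (3*(-⅕))⁴ = (-⅗)⁴ = 81/625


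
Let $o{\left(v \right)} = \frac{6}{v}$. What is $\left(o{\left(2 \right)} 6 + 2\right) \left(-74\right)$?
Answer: $-1480$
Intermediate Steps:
$\left(o{\left(2 \right)} 6 + 2\right) \left(-74\right) = \left(\frac{6}{2} \cdot 6 + 2\right) \left(-74\right) = \left(6 \cdot \frac{1}{2} \cdot 6 + 2\right) \left(-74\right) = \left(3 \cdot 6 + 2\right) \left(-74\right) = \left(18 + 2\right) \left(-74\right) = 20 \left(-74\right) = -1480$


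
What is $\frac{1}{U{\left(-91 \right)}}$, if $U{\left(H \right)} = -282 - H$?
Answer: $- \frac{1}{191} \approx -0.0052356$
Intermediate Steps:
$\frac{1}{U{\left(-91 \right)}} = \frac{1}{-282 - -91} = \frac{1}{-282 + 91} = \frac{1}{-191} = - \frac{1}{191}$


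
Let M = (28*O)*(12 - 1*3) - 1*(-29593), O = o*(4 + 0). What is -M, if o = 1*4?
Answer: -33625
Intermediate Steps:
o = 4
O = 16 (O = 4*(4 + 0) = 4*4 = 16)
M = 33625 (M = (28*16)*(12 - 1*3) - 1*(-29593) = 448*(12 - 3) + 29593 = 448*9 + 29593 = 4032 + 29593 = 33625)
-M = -1*33625 = -33625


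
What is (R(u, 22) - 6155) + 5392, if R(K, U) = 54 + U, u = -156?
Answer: -687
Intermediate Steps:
(R(u, 22) - 6155) + 5392 = ((54 + 22) - 6155) + 5392 = (76 - 6155) + 5392 = -6079 + 5392 = -687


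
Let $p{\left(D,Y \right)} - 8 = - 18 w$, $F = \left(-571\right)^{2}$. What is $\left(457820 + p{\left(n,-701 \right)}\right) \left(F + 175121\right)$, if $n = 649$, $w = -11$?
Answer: $229545226212$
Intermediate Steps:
$F = 326041$
$p{\left(D,Y \right)} = 206$ ($p{\left(D,Y \right)} = 8 - -198 = 8 + 198 = 206$)
$\left(457820 + p{\left(n,-701 \right)}\right) \left(F + 175121\right) = \left(457820 + 206\right) \left(326041 + 175121\right) = 458026 \cdot 501162 = 229545226212$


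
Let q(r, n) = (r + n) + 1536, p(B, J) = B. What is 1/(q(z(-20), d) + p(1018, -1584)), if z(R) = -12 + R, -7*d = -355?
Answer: 7/18009 ≈ 0.00038869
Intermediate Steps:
d = 355/7 (d = -⅐*(-355) = 355/7 ≈ 50.714)
q(r, n) = 1536 + n + r (q(r, n) = (n + r) + 1536 = 1536 + n + r)
1/(q(z(-20), d) + p(1018, -1584)) = 1/((1536 + 355/7 + (-12 - 20)) + 1018) = 1/((1536 + 355/7 - 32) + 1018) = 1/(10883/7 + 1018) = 1/(18009/7) = 7/18009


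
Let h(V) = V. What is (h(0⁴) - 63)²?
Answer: 3969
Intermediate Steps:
(h(0⁴) - 63)² = (0⁴ - 63)² = (0 - 63)² = (-63)² = 3969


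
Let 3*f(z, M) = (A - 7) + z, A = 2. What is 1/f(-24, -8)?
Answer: -3/29 ≈ -0.10345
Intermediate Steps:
f(z, M) = -5/3 + z/3 (f(z, M) = ((2 - 7) + z)/3 = (-5 + z)/3 = -5/3 + z/3)
1/f(-24, -8) = 1/(-5/3 + (⅓)*(-24)) = 1/(-5/3 - 8) = 1/(-29/3) = -3/29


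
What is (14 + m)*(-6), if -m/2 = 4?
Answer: -36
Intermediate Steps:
m = -8 (m = -2*4 = -8)
(14 + m)*(-6) = (14 - 8)*(-6) = 6*(-6) = -36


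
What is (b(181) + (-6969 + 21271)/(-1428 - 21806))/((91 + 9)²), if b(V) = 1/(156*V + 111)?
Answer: -10134889/164653549500 ≈ -6.1553e-5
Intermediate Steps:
b(V) = 1/(111 + 156*V)
(b(181) + (-6969 + 21271)/(-1428 - 21806))/((91 + 9)²) = (1/(3*(37 + 52*181)) + (-6969 + 21271)/(-1428 - 21806))/((91 + 9)²) = (1/(3*(37 + 9412)) + 14302/(-23234))/(100²) = ((⅓)/9449 + 14302*(-1/23234))/10000 = ((⅓)*(1/9449) - 7151/11617)*(1/10000) = (1/28347 - 7151/11617)*(1/10000) = -202697780/329307099*1/10000 = -10134889/164653549500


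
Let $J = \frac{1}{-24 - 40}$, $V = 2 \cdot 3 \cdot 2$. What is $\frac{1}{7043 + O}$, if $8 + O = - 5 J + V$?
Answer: $\frac{64}{451013} \approx 0.0001419$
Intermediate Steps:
$V = 12$ ($V = 6 \cdot 2 = 12$)
$J = - \frac{1}{64}$ ($J = \frac{1}{-64} = - \frac{1}{64} \approx -0.015625$)
$O = \frac{261}{64}$ ($O = -8 + \left(\left(-5\right) \left(- \frac{1}{64}\right) + 12\right) = -8 + \left(\frac{5}{64} + 12\right) = -8 + \frac{773}{64} = \frac{261}{64} \approx 4.0781$)
$\frac{1}{7043 + O} = \frac{1}{7043 + \frac{261}{64}} = \frac{1}{\frac{451013}{64}} = \frac{64}{451013}$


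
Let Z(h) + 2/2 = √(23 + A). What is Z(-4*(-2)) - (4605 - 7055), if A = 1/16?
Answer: 2449 + 3*√41/4 ≈ 2453.8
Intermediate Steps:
A = 1/16 ≈ 0.062500
Z(h) = -1 + 3*√41/4 (Z(h) = -1 + √(23 + 1/16) = -1 + √(369/16) = -1 + 3*√41/4)
Z(-4*(-2)) - (4605 - 7055) = (-1 + 3*√41/4) - (4605 - 7055) = (-1 + 3*√41/4) - 1*(-2450) = (-1 + 3*√41/4) + 2450 = 2449 + 3*√41/4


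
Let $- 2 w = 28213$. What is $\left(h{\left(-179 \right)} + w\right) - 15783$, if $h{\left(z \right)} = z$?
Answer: $- \frac{60137}{2} \approx -30069.0$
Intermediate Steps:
$w = - \frac{28213}{2}$ ($w = \left(- \frac{1}{2}\right) 28213 = - \frac{28213}{2} \approx -14107.0$)
$\left(h{\left(-179 \right)} + w\right) - 15783 = \left(-179 - \frac{28213}{2}\right) - 15783 = - \frac{28571}{2} - 15783 = - \frac{60137}{2}$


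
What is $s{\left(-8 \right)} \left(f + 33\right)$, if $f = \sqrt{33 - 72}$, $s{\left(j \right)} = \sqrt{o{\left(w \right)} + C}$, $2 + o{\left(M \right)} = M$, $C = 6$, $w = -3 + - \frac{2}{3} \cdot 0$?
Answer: $33 + i \sqrt{39} \approx 33.0 + 6.245 i$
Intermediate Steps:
$w = -3$ ($w = -3 + \left(-2\right) \frac{1}{3} \cdot 0 = -3 - 0 = -3 + 0 = -3$)
$o{\left(M \right)} = -2 + M$
$s{\left(j \right)} = 1$ ($s{\left(j \right)} = \sqrt{\left(-2 - 3\right) + 6} = \sqrt{-5 + 6} = \sqrt{1} = 1$)
$f = i \sqrt{39}$ ($f = \sqrt{-39} = i \sqrt{39} \approx 6.245 i$)
$s{\left(-8 \right)} \left(f + 33\right) = 1 \left(i \sqrt{39} + 33\right) = 1 \left(33 + i \sqrt{39}\right) = 33 + i \sqrt{39}$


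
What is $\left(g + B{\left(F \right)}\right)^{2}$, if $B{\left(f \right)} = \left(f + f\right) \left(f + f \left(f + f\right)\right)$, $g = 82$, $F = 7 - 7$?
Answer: $6724$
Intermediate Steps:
$F = 0$ ($F = 7 - 7 = 0$)
$B{\left(f \right)} = 2 f \left(f + 2 f^{2}\right)$ ($B{\left(f \right)} = 2 f \left(f + f 2 f\right) = 2 f \left(f + 2 f^{2}\right)$)
$\left(g + B{\left(F \right)}\right)^{2} = \left(82 + 0^{2} \left(2 + 4 \cdot 0\right)\right)^{2} = \left(82 + 0 \left(2 + 0\right)\right)^{2} = \left(82 + 0 \cdot 2\right)^{2} = \left(82 + 0\right)^{2} = 82^{2} = 6724$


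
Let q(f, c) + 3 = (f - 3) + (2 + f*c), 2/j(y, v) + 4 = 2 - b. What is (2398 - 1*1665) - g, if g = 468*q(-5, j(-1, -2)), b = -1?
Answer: 265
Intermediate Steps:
j(y, v) = -2 (j(y, v) = 2/(-4 + (2 - 1*(-1))) = 2/(-4 + (2 + 1)) = 2/(-4 + 3) = 2/(-1) = 2*(-1) = -2)
q(f, c) = -4 + f + c*f (q(f, c) = -3 + ((f - 3) + (2 + f*c)) = -3 + ((-3 + f) + (2 + c*f)) = -3 + (-1 + f + c*f) = -4 + f + c*f)
g = 468 (g = 468*(-4 - 5 - 2*(-5)) = 468*(-4 - 5 + 10) = 468*1 = 468)
(2398 - 1*1665) - g = (2398 - 1*1665) - 1*468 = (2398 - 1665) - 468 = 733 - 468 = 265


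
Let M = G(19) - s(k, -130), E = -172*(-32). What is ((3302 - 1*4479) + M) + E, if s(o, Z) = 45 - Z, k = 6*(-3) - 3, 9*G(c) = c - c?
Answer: 4152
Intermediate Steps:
G(c) = 0 (G(c) = (c - c)/9 = (⅑)*0 = 0)
k = -21 (k = -18 - 3 = -21)
E = 5504
M = -175 (M = 0 - (45 - 1*(-130)) = 0 - (45 + 130) = 0 - 1*175 = 0 - 175 = -175)
((3302 - 1*4479) + M) + E = ((3302 - 1*4479) - 175) + 5504 = ((3302 - 4479) - 175) + 5504 = (-1177 - 175) + 5504 = -1352 + 5504 = 4152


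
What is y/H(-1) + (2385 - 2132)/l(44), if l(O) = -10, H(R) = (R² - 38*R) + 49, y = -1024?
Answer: -4063/110 ≈ -36.936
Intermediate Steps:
H(R) = 49 + R² - 38*R
y/H(-1) + (2385 - 2132)/l(44) = -1024/(49 + (-1)² - 38*(-1)) + (2385 - 2132)/(-10) = -1024/(49 + 1 + 38) + 253*(-⅒) = -1024/88 - 253/10 = -1024*1/88 - 253/10 = -128/11 - 253/10 = -4063/110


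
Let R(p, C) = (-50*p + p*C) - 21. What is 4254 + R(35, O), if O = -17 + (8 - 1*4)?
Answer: 2028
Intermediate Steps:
O = -13 (O = -17 + (8 - 4) = -17 + 4 = -13)
R(p, C) = -21 - 50*p + C*p (R(p, C) = (-50*p + C*p) - 21 = -21 - 50*p + C*p)
4254 + R(35, O) = 4254 + (-21 - 50*35 - 13*35) = 4254 + (-21 - 1750 - 455) = 4254 - 2226 = 2028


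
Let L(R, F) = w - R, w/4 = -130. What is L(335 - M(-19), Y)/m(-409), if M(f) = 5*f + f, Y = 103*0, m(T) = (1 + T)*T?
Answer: -19/3272 ≈ -0.0058068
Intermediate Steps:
m(T) = T*(1 + T)
w = -520 (w = 4*(-130) = -520)
Y = 0
M(f) = 6*f
L(R, F) = -520 - R
L(335 - M(-19), Y)/m(-409) = (-520 - (335 - 6*(-19)))/((-409*(1 - 409))) = (-520 - (335 - 1*(-114)))/((-409*(-408))) = (-520 - (335 + 114))/166872 = (-520 - 1*449)*(1/166872) = (-520 - 449)*(1/166872) = -969*1/166872 = -19/3272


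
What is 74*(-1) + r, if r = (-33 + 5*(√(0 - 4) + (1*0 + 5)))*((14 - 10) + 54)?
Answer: -538 + 580*I ≈ -538.0 + 580.0*I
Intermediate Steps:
r = -464 + 580*I (r = (-33 + 5*(√(-4) + (0 + 5)))*(4 + 54) = (-33 + 5*(2*I + 5))*58 = (-33 + 5*(5 + 2*I))*58 = (-33 + (25 + 10*I))*58 = (-8 + 10*I)*58 = -464 + 580*I ≈ -464.0 + 580.0*I)
74*(-1) + r = 74*(-1) + (-464 + 580*I) = -74 + (-464 + 580*I) = -538 + 580*I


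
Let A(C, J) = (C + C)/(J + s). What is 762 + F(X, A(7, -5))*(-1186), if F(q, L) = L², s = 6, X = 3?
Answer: -231694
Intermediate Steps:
A(C, J) = 2*C/(6 + J) (A(C, J) = (C + C)/(J + 6) = (2*C)/(6 + J) = 2*C/(6 + J))
762 + F(X, A(7, -5))*(-1186) = 762 + (2*7/(6 - 5))²*(-1186) = 762 + (2*7/1)²*(-1186) = 762 + (2*7*1)²*(-1186) = 762 + 14²*(-1186) = 762 + 196*(-1186) = 762 - 232456 = -231694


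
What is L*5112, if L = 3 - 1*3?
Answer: 0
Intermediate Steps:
L = 0 (L = 3 - 3 = 0)
L*5112 = 0*5112 = 0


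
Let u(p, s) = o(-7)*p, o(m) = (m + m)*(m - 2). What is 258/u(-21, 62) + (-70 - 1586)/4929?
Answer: -314081/724563 ≈ -0.43348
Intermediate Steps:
o(m) = 2*m*(-2 + m) (o(m) = (2*m)*(-2 + m) = 2*m*(-2 + m))
u(p, s) = 126*p (u(p, s) = (2*(-7)*(-2 - 7))*p = (2*(-7)*(-9))*p = 126*p)
258/u(-21, 62) + (-70 - 1586)/4929 = 258/((126*(-21))) + (-70 - 1586)/4929 = 258/(-2646) - 1656*1/4929 = 258*(-1/2646) - 552/1643 = -43/441 - 552/1643 = -314081/724563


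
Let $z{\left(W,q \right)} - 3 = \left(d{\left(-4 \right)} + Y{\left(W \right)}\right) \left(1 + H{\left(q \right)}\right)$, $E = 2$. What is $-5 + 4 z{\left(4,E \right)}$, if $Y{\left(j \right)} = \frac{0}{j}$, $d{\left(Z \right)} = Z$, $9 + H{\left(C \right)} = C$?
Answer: $103$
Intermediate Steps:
$H{\left(C \right)} = -9 + C$
$Y{\left(j \right)} = 0$
$z{\left(W,q \right)} = 35 - 4 q$ ($z{\left(W,q \right)} = 3 + \left(-4 + 0\right) \left(1 + \left(-9 + q\right)\right) = 3 - 4 \left(-8 + q\right) = 3 - \left(-32 + 4 q\right) = 35 - 4 q$)
$-5 + 4 z{\left(4,E \right)} = -5 + 4 \left(35 - 8\right) = -5 + 4 \cdot 27 = -5 + 108 = 103$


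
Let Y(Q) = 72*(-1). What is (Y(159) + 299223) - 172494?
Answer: 126657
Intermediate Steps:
Y(Q) = -72
(Y(159) + 299223) - 172494 = (-72 + 299223) - 172494 = 299151 - 172494 = 126657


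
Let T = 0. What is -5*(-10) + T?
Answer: 50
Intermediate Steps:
-5*(-10) + T = -5*(-10) + 0 = 50 + 0 = 50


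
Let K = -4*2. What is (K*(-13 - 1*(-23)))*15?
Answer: -1200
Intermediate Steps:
K = -8
(K*(-13 - 1*(-23)))*15 = -8*(-13 - 1*(-23))*15 = -8*(-13 + 23)*15 = -8*10*15 = -80*15 = -1200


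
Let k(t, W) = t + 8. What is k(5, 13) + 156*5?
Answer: 793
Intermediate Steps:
k(t, W) = 8 + t
k(5, 13) + 156*5 = (8 + 5) + 156*5 = 13 + 780 = 793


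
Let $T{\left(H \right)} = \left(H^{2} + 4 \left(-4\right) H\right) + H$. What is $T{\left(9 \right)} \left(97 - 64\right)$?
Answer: $-1782$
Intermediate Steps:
$T{\left(H \right)} = H^{2} - 15 H$ ($T{\left(H \right)} = \left(H^{2} - 16 H\right) + H = H^{2} - 15 H$)
$T{\left(9 \right)} \left(97 - 64\right) = 9 \left(-15 + 9\right) \left(97 - 64\right) = 9 \left(-6\right) 33 = \left(-54\right) 33 = -1782$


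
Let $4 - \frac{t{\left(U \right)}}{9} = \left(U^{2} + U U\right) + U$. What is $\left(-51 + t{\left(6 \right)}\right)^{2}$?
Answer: $514089$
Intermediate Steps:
$t{\left(U \right)} = 36 - 18 U^{2} - 9 U$ ($t{\left(U \right)} = 36 - 9 \left(\left(U^{2} + U U\right) + U\right) = 36 - 9 \left(\left(U^{2} + U^{2}\right) + U\right) = 36 - 9 \left(2 U^{2} + U\right) = 36 - 9 \left(U + 2 U^{2}\right) = 36 - \left(9 U + 18 U^{2}\right) = 36 - 18 U^{2} - 9 U$)
$\left(-51 + t{\left(6 \right)}\right)^{2} = \left(-51 - \left(18 + 648\right)\right)^{2} = \left(-51 - 666\right)^{2} = \left(-717\right)^{2} = 514089$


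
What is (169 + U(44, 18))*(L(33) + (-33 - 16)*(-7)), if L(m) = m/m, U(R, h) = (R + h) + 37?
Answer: 92192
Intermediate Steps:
U(R, h) = 37 + R + h
L(m) = 1
(169 + U(44, 18))*(L(33) + (-33 - 16)*(-7)) = (169 + (37 + 44 + 18))*(1 + (-33 - 16)*(-7)) = (169 + 99)*(1 - 49*(-7)) = 268*(1 + 343) = 268*344 = 92192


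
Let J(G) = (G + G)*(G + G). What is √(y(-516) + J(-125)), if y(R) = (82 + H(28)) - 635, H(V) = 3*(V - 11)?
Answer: √61998 ≈ 248.99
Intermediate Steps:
H(V) = -33 + 3*V (H(V) = 3*(-11 + V) = -33 + 3*V)
J(G) = 4*G² (J(G) = (2*G)*(2*G) = 4*G²)
y(R) = -502 (y(R) = (82 + (-33 + 3*28)) - 635 = (82 + (-33 + 84)) - 635 = (82 + 51) - 635 = 133 - 635 = -502)
√(y(-516) + J(-125)) = √(-502 + 4*(-125)²) = √(-502 + 4*15625) = √(-502 + 62500) = √61998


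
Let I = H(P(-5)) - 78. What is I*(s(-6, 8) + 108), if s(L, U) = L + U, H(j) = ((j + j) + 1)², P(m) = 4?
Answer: 330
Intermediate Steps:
H(j) = (1 + 2*j)² (H(j) = (2*j + 1)² = (1 + 2*j)²)
I = 3 (I = (1 + 2*4)² - 78 = (1 + 8)² - 78 = 9² - 78 = 81 - 78 = 3)
I*(s(-6, 8) + 108) = 3*((-6 + 8) + 108) = 3*(2 + 108) = 3*110 = 330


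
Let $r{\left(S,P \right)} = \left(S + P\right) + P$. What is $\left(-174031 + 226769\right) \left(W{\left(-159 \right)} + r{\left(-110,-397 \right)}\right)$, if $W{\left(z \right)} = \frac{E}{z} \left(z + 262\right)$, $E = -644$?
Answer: $- \frac{4082132152}{159} \approx -2.5674 \cdot 10^{7}$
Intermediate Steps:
$r{\left(S,P \right)} = S + 2 P$ ($r{\left(S,P \right)} = \left(P + S\right) + P = S + 2 P$)
$W{\left(z \right)} = - \frac{644 \left(262 + z\right)}{z}$ ($W{\left(z \right)} = - \frac{644}{z} \left(z + 262\right) = - \frac{644}{z} \left(262 + z\right) = - \frac{644 \left(262 + z\right)}{z}$)
$\left(-174031 + 226769\right) \left(W{\left(-159 \right)} + r{\left(-110,-397 \right)}\right) = \left(-174031 + 226769\right) \left(\left(-644 - \frac{168728}{-159}\right) + \left(-110 + 2 \left(-397\right)\right)\right) = 52738 \left(\left(-644 - - \frac{168728}{159}\right) - 904\right) = 52738 \left(\left(-644 + \frac{168728}{159}\right) - 904\right) = 52738 \left(\frac{66332}{159} - 904\right) = 52738 \left(- \frac{77404}{159}\right) = - \frac{4082132152}{159}$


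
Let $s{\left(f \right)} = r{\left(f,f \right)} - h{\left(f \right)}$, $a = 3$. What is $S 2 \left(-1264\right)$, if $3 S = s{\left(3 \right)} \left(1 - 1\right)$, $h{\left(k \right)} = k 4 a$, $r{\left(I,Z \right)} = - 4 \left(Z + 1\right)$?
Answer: $0$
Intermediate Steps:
$r{\left(I,Z \right)} = -4 - 4 Z$ ($r{\left(I,Z \right)} = - 4 \left(1 + Z\right) = -4 - 4 Z$)
$h{\left(k \right)} = 12 k$ ($h{\left(k \right)} = k 4 \cdot 3 = 4 k 3 = 12 k$)
$s{\left(f \right)} = -4 - 16 f$ ($s{\left(f \right)} = \left(-4 - 4 f\right) - 12 f = -4 - 16 f$)
$S = 0$ ($S = \frac{\left(-4 - 48\right) \left(1 - 1\right)}{3} = \frac{\left(-4 - 48\right) 0}{3} = \frac{\left(-52\right) 0}{3} = \frac{1}{3} \cdot 0 = 0$)
$S 2 \left(-1264\right) = 0 \cdot 2 \left(-1264\right) = 0 \left(-2528\right) = 0$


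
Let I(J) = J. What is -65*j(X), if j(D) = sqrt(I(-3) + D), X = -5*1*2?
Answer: -65*I*sqrt(13) ≈ -234.36*I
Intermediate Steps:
X = -10 (X = -5*2 = -10)
j(D) = sqrt(-3 + D)
-65*j(X) = -65*sqrt(-3 - 10) = -65*I*sqrt(13)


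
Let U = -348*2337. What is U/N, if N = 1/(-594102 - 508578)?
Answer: 896783179680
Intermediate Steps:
N = -1/1102680 (N = 1/(-1102680) = -1/1102680 ≈ -9.0688e-7)
U = -813276
U/N = -813276/(-1/1102680) = -813276*(-1102680) = 896783179680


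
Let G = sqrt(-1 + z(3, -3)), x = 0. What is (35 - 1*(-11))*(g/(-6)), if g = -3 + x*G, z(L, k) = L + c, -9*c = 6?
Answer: 23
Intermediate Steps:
c = -2/3 (c = -1/9*6 = -2/3 ≈ -0.66667)
z(L, k) = -2/3 + L (z(L, k) = L - 2/3 = -2/3 + L)
G = 2*sqrt(3)/3 (G = sqrt(-1 + (-2/3 + 3)) = sqrt(-1 + 7/3) = sqrt(4/3) = 2*sqrt(3)/3 ≈ 1.1547)
g = -3 (g = -3 + 0*(2*sqrt(3)/3) = -3 + 0 = -3)
(35 - 1*(-11))*(g/(-6)) = (35 - 1*(-11))*(-3/(-6)) = (35 + 11)*(-3*(-1/6)) = 46*(1/2) = 23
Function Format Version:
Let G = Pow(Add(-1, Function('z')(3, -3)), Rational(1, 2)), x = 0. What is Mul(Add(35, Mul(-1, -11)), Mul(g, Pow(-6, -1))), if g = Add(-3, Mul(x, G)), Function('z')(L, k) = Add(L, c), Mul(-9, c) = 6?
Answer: 23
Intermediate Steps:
c = Rational(-2, 3) (c = Mul(Rational(-1, 9), 6) = Rational(-2, 3) ≈ -0.66667)
Function('z')(L, k) = Add(Rational(-2, 3), L) (Function('z')(L, k) = Add(L, Rational(-2, 3)) = Add(Rational(-2, 3), L))
G = Mul(Rational(2, 3), Pow(3, Rational(1, 2))) (G = Pow(Add(-1, Add(Rational(-2, 3), 3)), Rational(1, 2)) = Pow(Add(-1, Rational(7, 3)), Rational(1, 2)) = Pow(Rational(4, 3), Rational(1, 2)) = Mul(Rational(2, 3), Pow(3, Rational(1, 2))) ≈ 1.1547)
g = -3 (g = Add(-3, Mul(0, Mul(Rational(2, 3), Pow(3, Rational(1, 2))))) = Add(-3, 0) = -3)
Mul(Add(35, Mul(-1, -11)), Mul(g, Pow(-6, -1))) = Mul(Add(35, Mul(-1, -11)), Mul(-3, Pow(-6, -1))) = Mul(Add(35, 11), Mul(-3, Rational(-1, 6))) = Mul(46, Rational(1, 2)) = 23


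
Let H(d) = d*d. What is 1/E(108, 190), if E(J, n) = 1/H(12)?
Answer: 144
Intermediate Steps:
H(d) = d²
E(J, n) = 1/144 (E(J, n) = 1/(12²) = 1/144)
1/E(108, 190) = 1/(1/144) = 144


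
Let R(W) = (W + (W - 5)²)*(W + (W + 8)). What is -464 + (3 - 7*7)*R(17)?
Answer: -311516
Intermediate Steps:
R(W) = (8 + 2*W)*(W + (-5 + W)²) (R(W) = (W + (-5 + W)²)*(W + (8 + W)) = (W + (-5 + W)²)*(8 + 2*W) = (8 + 2*W)*(W + (-5 + W)²))
-464 + (3 - 7*7)*R(17) = -464 + (3 - 7*7)*(200 - 22*17 - 10*17² + 2*17³) = -464 + (3 - 49)*(200 - 374 - 10*289 + 2*4913) = -464 - 46*(200 - 374 - 2890 + 9826) = -464 - 46*6762 = -464 - 311052 = -311516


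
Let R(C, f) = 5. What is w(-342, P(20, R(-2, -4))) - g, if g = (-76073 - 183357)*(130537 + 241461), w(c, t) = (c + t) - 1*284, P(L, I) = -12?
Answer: 96507440502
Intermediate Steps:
w(c, t) = -284 + c + t (w(c, t) = (c + t) - 284 = -284 + c + t)
g = -96507441140 (g = -259430*371998 = -96507441140)
w(-342, P(20, R(-2, -4))) - g = (-284 - 342 - 12) - 1*(-96507441140) = -638 + 96507441140 = 96507440502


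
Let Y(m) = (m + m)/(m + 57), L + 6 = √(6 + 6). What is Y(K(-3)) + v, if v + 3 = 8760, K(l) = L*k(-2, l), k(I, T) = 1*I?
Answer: 13757767/1571 - 152*√3/1571 ≈ 8757.2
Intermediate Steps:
k(I, T) = I
L = -6 + 2*√3 (L = -6 + √(6 + 6) = -6 + √12 = -6 + 2*√3 ≈ -2.5359)
K(l) = 12 - 4*√3 (K(l) = (-6 + 2*√3)*(-2) = 12 - 4*√3)
v = 8757 (v = -3 + 8760 = 8757)
Y(m) = 2*m/(57 + m) (Y(m) = (2*m)/(57 + m) = 2*m/(57 + m))
Y(K(-3)) + v = 2*(12 - 4*√3)/(57 + (12 - 4*√3)) + 8757 = 2*(12 - 4*√3)/(69 - 4*√3) + 8757 = 8757 + 2*(12 - 4*√3)/(69 - 4*√3)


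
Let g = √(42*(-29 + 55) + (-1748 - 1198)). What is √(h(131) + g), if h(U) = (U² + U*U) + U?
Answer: √(34453 + 3*I*√206) ≈ 185.62 + 0.116*I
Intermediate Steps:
h(U) = U + 2*U² (h(U) = (U² + U²) + U = 2*U² + U = U + 2*U²)
g = 3*I*√206 (g = √(42*26 - 2946) = √(1092 - 2946) = √(-1854) = 3*I*√206 ≈ 43.058*I)
√(h(131) + g) = √(131*(1 + 2*131) + 3*I*√206) = √(131*(1 + 262) + 3*I*√206) = √(131*263 + 3*I*√206) = √(34453 + 3*I*√206)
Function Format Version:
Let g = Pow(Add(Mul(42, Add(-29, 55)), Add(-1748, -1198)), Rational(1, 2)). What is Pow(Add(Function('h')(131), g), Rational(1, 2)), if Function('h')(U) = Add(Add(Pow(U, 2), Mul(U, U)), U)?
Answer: Pow(Add(34453, Mul(3, I, Pow(206, Rational(1, 2)))), Rational(1, 2)) ≈ Add(185.62, Mul(0.116, I))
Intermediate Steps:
Function('h')(U) = Add(U, Mul(2, Pow(U, 2))) (Function('h')(U) = Add(Add(Pow(U, 2), Pow(U, 2)), U) = Add(Mul(2, Pow(U, 2)), U) = Add(U, Mul(2, Pow(U, 2))))
g = Mul(3, I, Pow(206, Rational(1, 2))) (g = Pow(Add(Mul(42, 26), -2946), Rational(1, 2)) = Pow(Add(1092, -2946), Rational(1, 2)) = Pow(-1854, Rational(1, 2)) = Mul(3, I, Pow(206, Rational(1, 2))) ≈ Mul(43.058, I))
Pow(Add(Function('h')(131), g), Rational(1, 2)) = Pow(Add(Mul(131, Add(1, Mul(2, 131))), Mul(3, I, Pow(206, Rational(1, 2)))), Rational(1, 2)) = Pow(Add(Mul(131, Add(1, 262)), Mul(3, I, Pow(206, Rational(1, 2)))), Rational(1, 2)) = Pow(Add(Mul(131, 263), Mul(3, I, Pow(206, Rational(1, 2)))), Rational(1, 2)) = Pow(Add(34453, Mul(3, I, Pow(206, Rational(1, 2)))), Rational(1, 2))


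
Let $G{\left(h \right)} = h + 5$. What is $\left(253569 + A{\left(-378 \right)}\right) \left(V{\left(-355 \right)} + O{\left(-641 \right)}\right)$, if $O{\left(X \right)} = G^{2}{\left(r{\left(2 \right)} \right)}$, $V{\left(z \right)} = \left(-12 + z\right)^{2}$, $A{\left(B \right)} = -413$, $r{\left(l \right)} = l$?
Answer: $34109733128$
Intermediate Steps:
$G{\left(h \right)} = 5 + h$
$O{\left(X \right)} = 49$ ($O{\left(X \right)} = \left(5 + 2\right)^{2} = 7^{2} = 49$)
$\left(253569 + A{\left(-378 \right)}\right) \left(V{\left(-355 \right)} + O{\left(-641 \right)}\right) = \left(253569 - 413\right) \left(\left(-12 - 355\right)^{2} + 49\right) = 253156 \left(\left(-367\right)^{2} + 49\right) = 253156 \left(134689 + 49\right) = 253156 \cdot 134738 = 34109733128$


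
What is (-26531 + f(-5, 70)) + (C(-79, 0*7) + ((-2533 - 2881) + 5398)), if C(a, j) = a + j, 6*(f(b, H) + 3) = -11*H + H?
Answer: -80237/3 ≈ -26746.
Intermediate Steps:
f(b, H) = -3 - 5*H/3 (f(b, H) = -3 + (-11*H + H)/6 = -3 + (-10*H)/6 = -3 - 5*H/3)
(-26531 + f(-5, 70)) + (C(-79, 0*7) + ((-2533 - 2881) + 5398)) = (-26531 + (-3 - 5/3*70)) + ((-79 + 0*7) + ((-2533 - 2881) + 5398)) = (-26531 + (-3 - 350/3)) + ((-79 + 0) + (-5414 + 5398)) = (-26531 - 359/3) + (-79 - 16) = -79952/3 - 95 = -80237/3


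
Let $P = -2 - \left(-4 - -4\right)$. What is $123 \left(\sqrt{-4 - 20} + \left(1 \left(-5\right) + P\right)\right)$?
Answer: $-861 + 246 i \sqrt{6} \approx -861.0 + 602.57 i$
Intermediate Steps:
$P = -2$ ($P = -2 - \left(-4 + 4\right) = -2 - 0 = -2 + 0 = -2$)
$123 \left(\sqrt{-4 - 20} + \left(1 \left(-5\right) + P\right)\right) = 123 \left(\sqrt{-4 - 20} + \left(1 \left(-5\right) - 2\right)\right) = 123 \left(\sqrt{-24} - 7\right) = 123 \left(2 i \sqrt{6} - 7\right) = 123 \left(-7 + 2 i \sqrt{6}\right) = -861 + 246 i \sqrt{6}$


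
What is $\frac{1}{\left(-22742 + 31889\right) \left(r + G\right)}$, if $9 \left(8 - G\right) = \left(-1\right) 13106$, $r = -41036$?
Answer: $- \frac{3}{1085889154} \approx -2.7627 \cdot 10^{-9}$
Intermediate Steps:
$G = \frac{13178}{9}$ ($G = 8 - \frac{\left(-1\right) 13106}{9} = 8 - - \frac{13106}{9} = 8 + \frac{13106}{9} = \frac{13178}{9} \approx 1464.2$)
$\frac{1}{\left(-22742 + 31889\right) \left(r + G\right)} = \frac{1}{\left(-22742 + 31889\right) \left(-41036 + \frac{13178}{9}\right)} = \frac{1}{9147 \left(- \frac{356146}{9}\right)} = \frac{1}{- \frac{1085889154}{3}} = - \frac{3}{1085889154}$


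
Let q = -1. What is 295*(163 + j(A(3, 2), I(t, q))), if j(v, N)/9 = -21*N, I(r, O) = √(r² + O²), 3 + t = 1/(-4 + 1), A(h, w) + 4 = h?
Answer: 48085 - 18585*√109 ≈ -1.4595e+5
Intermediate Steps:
A(h, w) = -4 + h
t = -10/3 (t = -3 + 1/(-4 + 1) = -3 + 1/(-3) = -3 - ⅓ = -10/3 ≈ -3.3333)
I(r, O) = √(O² + r²)
j(v, N) = -189*N (j(v, N) = 9*(-21*N) = -189*N)
295*(163 + j(A(3, 2), I(t, q))) = 295*(163 - 189*√((-1)² + (-10/3)²)) = 295*(163 - 189*√(1 + 100/9)) = 295*(163 - 63*√109) = 48085 - 18585*√109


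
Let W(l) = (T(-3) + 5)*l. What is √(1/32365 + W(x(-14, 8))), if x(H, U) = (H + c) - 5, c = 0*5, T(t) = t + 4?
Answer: I*√119414195285/32365 ≈ 10.677*I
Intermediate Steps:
T(t) = 4 + t
c = 0
x(H, U) = -5 + H (x(H, U) = (H + 0) - 5 = H - 5 = -5 + H)
W(l) = 6*l (W(l) = ((4 - 3) + 5)*l = (1 + 5)*l = 6*l)
√(1/32365 + W(x(-14, 8))) = √(1/32365 + 6*(-5 - 14)) = √(1/32365 + 6*(-19)) = √(1/32365 - 114) = √(-3689609/32365) = I*√119414195285/32365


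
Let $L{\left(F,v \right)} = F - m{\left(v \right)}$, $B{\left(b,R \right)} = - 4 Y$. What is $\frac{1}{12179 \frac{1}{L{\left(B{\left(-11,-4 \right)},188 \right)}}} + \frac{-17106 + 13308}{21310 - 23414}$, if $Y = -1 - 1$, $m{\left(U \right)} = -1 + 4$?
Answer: $\frac{23133181}{12812308} \approx 1.8055$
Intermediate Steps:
$m{\left(U \right)} = 3$
$Y = -2$ ($Y = -1 - 1 = -2$)
$B{\left(b,R \right)} = 8$ ($B{\left(b,R \right)} = \left(-4\right) \left(-2\right) = 8$)
$L{\left(F,v \right)} = -3 + F$ ($L{\left(F,v \right)} = F - 3 = -3 + F$)
$\frac{1}{12179 \frac{1}{L{\left(B{\left(-11,-4 \right)},188 \right)}}} + \frac{-17106 + 13308}{21310 - 23414} = \frac{1}{12179 \frac{1}{-3 + 8}} + \frac{-17106 + 13308}{21310 - 23414} = \frac{1}{12179 \cdot \frac{1}{5}} - \frac{3798}{-2104} = \frac{1}{12179 \cdot \frac{1}{5}} - - \frac{1899}{1052} = \frac{1}{\frac{12179}{5}} + \frac{1899}{1052} = \frac{5}{12179} + \frac{1899}{1052} = \frac{23133181}{12812308}$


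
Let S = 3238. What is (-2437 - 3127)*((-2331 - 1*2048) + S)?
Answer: 6348524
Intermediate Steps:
(-2437 - 3127)*((-2331 - 1*2048) + S) = (-2437 - 3127)*((-2331 - 1*2048) + 3238) = -5564*((-2331 - 2048) + 3238) = -5564*(-4379 + 3238) = -5564*(-1141) = 6348524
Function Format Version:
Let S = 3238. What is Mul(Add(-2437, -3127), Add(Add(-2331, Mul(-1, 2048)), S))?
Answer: 6348524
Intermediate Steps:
Mul(Add(-2437, -3127), Add(Add(-2331, Mul(-1, 2048)), S)) = Mul(Add(-2437, -3127), Add(Add(-2331, Mul(-1, 2048)), 3238)) = Mul(-5564, Add(Add(-2331, -2048), 3238)) = Mul(-5564, Add(-4379, 3238)) = Mul(-5564, -1141) = 6348524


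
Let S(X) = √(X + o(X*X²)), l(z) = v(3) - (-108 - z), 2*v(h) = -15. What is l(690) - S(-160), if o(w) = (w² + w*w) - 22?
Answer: 1581/2 - 3*√3728270222202 ≈ -5.7918e+6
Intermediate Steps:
v(h) = -15/2 (v(h) = (½)*(-15) = -15/2)
l(z) = 201/2 + z (l(z) = -15/2 - (-108 - z) = -15/2 + (108 + z) = 201/2 + z)
o(w) = -22 + 2*w² (o(w) = (w² + w²) - 22 = 2*w² - 22 = -22 + 2*w²)
S(X) = √(-22 + X + 2*X⁶) (S(X) = √(X + (-22 + 2*(X*X²)²)) = √(X + (-22 + 2*(X³)²)) = √(X + (-22 + 2*X⁶)) = √(-22 + X + 2*X⁶))
l(690) - S(-160) = (201/2 + 690) - √(-22 - 160 + 2*(-160)⁶) = 1581/2 - √(-22 - 160 + 2*16777216000000) = 1581/2 - √(-22 - 160 + 33554432000000) = 1581/2 - √33554431999818 = 1581/2 - 3*√3728270222202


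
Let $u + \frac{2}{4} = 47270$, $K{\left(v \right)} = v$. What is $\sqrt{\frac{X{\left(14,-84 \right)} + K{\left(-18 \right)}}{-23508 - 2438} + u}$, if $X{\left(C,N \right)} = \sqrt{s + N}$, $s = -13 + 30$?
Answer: $\frac{\sqrt{31821587548890 - 25946 i \sqrt{67}}}{25946} \approx 217.42 - 7.2551 \cdot 10^{-7} i$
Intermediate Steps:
$s = 17$
$u = \frac{94539}{2}$ ($u = - \frac{1}{2} + 47270 = \frac{94539}{2} \approx 47270.0$)
$X{\left(C,N \right)} = \sqrt{17 + N}$
$\sqrt{\frac{X{\left(14,-84 \right)} + K{\left(-18 \right)}}{-23508 - 2438} + u} = \sqrt{\frac{\sqrt{17 - 84} - 18}{-23508 - 2438} + \frac{94539}{2}} = \sqrt{\frac{\sqrt{-67} - 18}{-25946} + \frac{94539}{2}} = \sqrt{\left(i \sqrt{67} - 18\right) \left(- \frac{1}{25946}\right) + \frac{94539}{2}} = \sqrt{\left(-18 + i \sqrt{67}\right) \left(- \frac{1}{25946}\right) + \frac{94539}{2}} = \sqrt{\left(\frac{9}{12973} - \frac{i \sqrt{67}}{25946}\right) + \frac{94539}{2}} = \sqrt{\frac{1226454465}{25946} - \frac{i \sqrt{67}}{25946}}$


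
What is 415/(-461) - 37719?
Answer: -17388874/461 ≈ -37720.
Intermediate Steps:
415/(-461) - 37719 = 415*(-1/461) - 37719 = -415/461 - 37719 = -17388874/461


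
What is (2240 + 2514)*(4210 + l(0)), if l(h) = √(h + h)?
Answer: 20014340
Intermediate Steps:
l(h) = √2*√h (l(h) = √(2*h) = √2*√h)
(2240 + 2514)*(4210 + l(0)) = (2240 + 2514)*(4210 + √2*√0) = 4754*(4210 + √2*0) = 4754*(4210 + 0) = 4754*4210 = 20014340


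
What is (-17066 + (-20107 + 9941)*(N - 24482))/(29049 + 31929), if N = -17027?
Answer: 70327238/10163 ≈ 6919.9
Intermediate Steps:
(-17066 + (-20107 + 9941)*(N - 24482))/(29049 + 31929) = (-17066 + (-20107 + 9941)*(-17027 - 24482))/(29049 + 31929) = (-17066 - 10166*(-41509))/60978 = (-17066 + 421980494)*(1/60978) = 421963428*(1/60978) = 70327238/10163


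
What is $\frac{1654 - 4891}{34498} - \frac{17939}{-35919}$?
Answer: $\frac{502589819}{1239133662} \approx 0.4056$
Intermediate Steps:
$\frac{1654 - 4891}{34498} - \frac{17939}{-35919} = \left(1654 - 4891\right) \frac{1}{34498} - - \frac{17939}{35919} = \left(-3237\right) \frac{1}{34498} + \frac{17939}{35919} = - \frac{3237}{34498} + \frac{17939}{35919} = \frac{502589819}{1239133662}$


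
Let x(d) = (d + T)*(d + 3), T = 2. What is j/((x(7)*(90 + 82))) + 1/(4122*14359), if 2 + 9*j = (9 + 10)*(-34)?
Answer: -59187583/12725376570 ≈ -0.0046511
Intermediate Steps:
x(d) = (2 + d)*(3 + d) (x(d) = (d + 2)*(d + 3) = (2 + d)*(3 + d))
j = -72 (j = -2/9 + ((9 + 10)*(-34))/9 = -2/9 + (19*(-34))/9 = -2/9 + (⅑)*(-646) = -2/9 - 646/9 = -72)
j/((x(7)*(90 + 82))) + 1/(4122*14359) = -72*1/((90 + 82)*(6 + 7² + 5*7)) + 1/(4122*14359) = -72*1/(172*(6 + 49 + 35)) + (1/4122)*(1/14359) = -72/(90*172) + 1/59187798 = -72/15480 + 1/59187798 = -72*1/15480 + 1/59187798 = -1/215 + 1/59187798 = -59187583/12725376570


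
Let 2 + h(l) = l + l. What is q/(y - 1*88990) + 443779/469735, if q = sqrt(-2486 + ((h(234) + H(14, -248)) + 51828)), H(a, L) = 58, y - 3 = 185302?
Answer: 63397/67105 + sqrt(49866)/96315 ≈ 0.94706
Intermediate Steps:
y = 185305 (y = 3 + 185302 = 185305)
h(l) = -2 + 2*l (h(l) = -2 + (l + l) = -2 + 2*l)
q = sqrt(49866) (q = sqrt(-2486 + (((-2 + 2*234) + 58) + 51828)) = sqrt(-2486 + (((-2 + 468) + 58) + 51828)) = sqrt(-2486 + ((466 + 58) + 51828)) = sqrt(-2486 + (524 + 51828)) = sqrt(-2486 + 52352) = sqrt(49866) ≈ 223.31)
q/(y - 1*88990) + 443779/469735 = sqrt(49866)/(185305 - 1*88990) + 443779/469735 = sqrt(49866)/(185305 - 88990) + 443779*(1/469735) = sqrt(49866)/96315 + 63397/67105 = 63397/67105 + sqrt(49866)/96315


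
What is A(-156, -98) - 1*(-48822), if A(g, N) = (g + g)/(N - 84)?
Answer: 341766/7 ≈ 48824.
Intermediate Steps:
A(g, N) = 2*g/(-84 + N) (A(g, N) = (2*g)/(-84 + N) = 2*g/(-84 + N))
A(-156, -98) - 1*(-48822) = 2*(-156)/(-84 - 98) - 1*(-48822) = 2*(-156)/(-182) + 48822 = 2*(-156)*(-1/182) + 48822 = 12/7 + 48822 = 341766/7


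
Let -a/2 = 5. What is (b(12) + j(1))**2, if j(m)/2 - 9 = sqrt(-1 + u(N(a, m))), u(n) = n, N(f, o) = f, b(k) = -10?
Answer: 20 + 32*I*sqrt(11) ≈ 20.0 + 106.13*I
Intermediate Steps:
a = -10 (a = -2*5 = -10)
j(m) = 18 + 2*I*sqrt(11) (j(m) = 18 + 2*sqrt(-1 - 10) = 18 + 2*sqrt(-11) = 18 + 2*(I*sqrt(11)) = 18 + 2*I*sqrt(11))
(b(12) + j(1))**2 = (-10 + (18 + 2*I*sqrt(11)))**2 = (8 + 2*I*sqrt(11))**2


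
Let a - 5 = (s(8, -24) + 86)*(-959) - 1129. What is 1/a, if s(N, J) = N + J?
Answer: -1/68254 ≈ -1.4651e-5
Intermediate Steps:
s(N, J) = J + N
a = -68254 (a = 5 + (((-24 + 8) + 86)*(-959) - 1129) = 5 + ((-16 + 86)*(-959) - 1129) = 5 + (70*(-959) - 1129) = 5 + (-67130 - 1129) = 5 - 68259 = -68254)
1/a = 1/(-68254) = -1/68254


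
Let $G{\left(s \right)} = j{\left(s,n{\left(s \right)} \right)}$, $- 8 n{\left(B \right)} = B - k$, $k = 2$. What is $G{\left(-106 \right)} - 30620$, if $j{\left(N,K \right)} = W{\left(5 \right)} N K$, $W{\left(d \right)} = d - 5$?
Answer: $-30620$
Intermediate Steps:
$n{\left(B \right)} = \frac{1}{4} - \frac{B}{8}$ ($n{\left(B \right)} = - \frac{B - 2}{8} = - \frac{-2 + B}{8} = \frac{1}{4} - \frac{B}{8}$)
$W{\left(d \right)} = -5 + d$ ($W{\left(d \right)} = d - 5 = -5 + d$)
$j{\left(N,K \right)} = 0$ ($j{\left(N,K \right)} = \left(-5 + 5\right) N K = 0 N K = 0 K = 0$)
$G{\left(s \right)} = 0$
$G{\left(-106 \right)} - 30620 = 0 - 30620 = -30620$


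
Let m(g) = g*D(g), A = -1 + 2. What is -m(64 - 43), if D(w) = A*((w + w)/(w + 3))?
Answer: -147/4 ≈ -36.750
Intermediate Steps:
A = 1
D(w) = 2*w/(3 + w) (D(w) = 1*((w + w)/(w + 3)) = 1*((2*w)/(3 + w)) = 1*(2*w/(3 + w)) = 2*w/(3 + w))
m(g) = 2*g²/(3 + g) (m(g) = g*(2*g/(3 + g)) = 2*g²/(3 + g))
-m(64 - 43) = -2*(64 - 43)²/(3 + (64 - 43)) = -2*21²/(3 + 21) = -2*441/24 = -1*147/4 = -147/4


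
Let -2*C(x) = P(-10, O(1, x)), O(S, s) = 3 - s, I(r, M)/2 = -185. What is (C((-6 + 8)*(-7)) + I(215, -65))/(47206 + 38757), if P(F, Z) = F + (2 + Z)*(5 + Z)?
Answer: -574/85963 ≈ -0.0066773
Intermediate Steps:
I(r, M) = -370 (I(r, M) = 2*(-185) = -370)
C(x) = -21/2 - (3 - x)**2/2 + 7*x/2 (C(x) = -(10 - 10 + (3 - x)**2 + 7*(3 - x))/2 = -(10 - 10 + (3 - x)**2 + (21 - 7*x))/2 = -(21 + (3 - x)**2 - 7*x)/2 = -21/2 - (3 - x)**2/2 + 7*x/2)
(C((-6 + 8)*(-7)) + I(215, -65))/(47206 + 38757) = ((-15 - 49*(-6 + 8)**2/2 + 13*((-6 + 8)*(-7))/2) - 370)/(47206 + 38757) = ((-15 - (2*(-7))**2/2 + 13*(2*(-7))/2) - 370)/85963 = ((-15 - 1/2*(-14)**2 + (13/2)*(-14)) - 370)*(1/85963) = ((-15 - 1/2*196 - 91) - 370)*(1/85963) = ((-15 - 98 - 91) - 370)*(1/85963) = (-204 - 370)*(1/85963) = -574*1/85963 = -574/85963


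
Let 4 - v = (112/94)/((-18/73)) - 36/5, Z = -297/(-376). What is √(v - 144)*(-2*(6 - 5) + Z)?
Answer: -91*I*√15900805/26508 ≈ -13.689*I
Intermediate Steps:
Z = 297/376 (Z = -297*(-1/376) = 297/376 ≈ 0.78989)
v = 33908/2115 (v = 4 - ((112/94)/((-18/73)) - 36/5) = 4 - ((112*(1/94))/((-18*1/73)) - 36*⅕) = 4 - (56/(47*(-18/73)) - 36/5) = 4 - ((56/47)*(-73/18) - 36/5) = 4 - (-2044/423 - 36/5) = 4 - 1*(-25448/2115) = 4 + 25448/2115 = 33908/2115 ≈ 16.032)
√(v - 144)*(-2*(6 - 5) + Z) = √(33908/2115 - 144)*(-2*(6 - 5) + 297/376) = √(-270652/2115)*(-2*1 + 297/376) = (2*I*√15900805/705)*(-2 + 297/376) = (2*I*√15900805/705)*(-455/376) = -91*I*√15900805/26508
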